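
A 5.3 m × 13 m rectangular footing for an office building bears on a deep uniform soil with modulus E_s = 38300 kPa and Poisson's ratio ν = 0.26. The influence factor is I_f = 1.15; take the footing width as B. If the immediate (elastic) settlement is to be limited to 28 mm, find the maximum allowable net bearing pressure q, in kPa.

q ≈ 189 kPa

S_e = q·B·(1−ν²)/E_s · I_f  ⇒  q = S_e·E_s / (B·(1−ν²)·I_f).
q = 0.028 × 38300 / (5.3 × 0.9324 × 1.15) = 188.7 kPa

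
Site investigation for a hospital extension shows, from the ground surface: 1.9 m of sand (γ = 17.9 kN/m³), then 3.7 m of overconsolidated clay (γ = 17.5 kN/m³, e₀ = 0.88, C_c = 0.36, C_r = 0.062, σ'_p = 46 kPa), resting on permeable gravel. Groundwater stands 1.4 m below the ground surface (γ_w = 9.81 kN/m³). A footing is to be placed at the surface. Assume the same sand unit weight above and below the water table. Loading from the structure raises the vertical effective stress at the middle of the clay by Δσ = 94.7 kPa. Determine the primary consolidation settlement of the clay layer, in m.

S_c ≈ 0.341 m

Mid-depth of clay below the ground surface: z = 1.9 + 3.7/2 = 3.75 m.
Total vertical stress at mid-clay: σ_v = 17.9×1.9 + 17.5×1.85 = 66.385 kPa.
Pore pressure: u = 9.81×(3.75 − 1.4) = 23.054 kPa.
Initial effective stress: σ'_0 = σ_v − u = 66.385 − 23.054 = 43.331 kPa.
Final effective stress: σ'_f = 43.331 + 94.7 = 138.03 kPa.
σ'_f = 138.03 > σ'_p = 46 kPa, so the stress path crosses the preconsolidation pressure — recompression up to σ'_p, then virgin compression beyond:
S_c = H/(1+e₀)·[C_r·log₁₀(σ'_p/σ'_0) + C_c·log₁₀(σ'_f/σ'_p)]
    = 3.7/1.88 × [0.062×log₁₀(46/43.331) + 0.36×log₁₀(138.03/46)]
    = 1.9681 × [0.0016095 + 0.1718] = 0.3413 m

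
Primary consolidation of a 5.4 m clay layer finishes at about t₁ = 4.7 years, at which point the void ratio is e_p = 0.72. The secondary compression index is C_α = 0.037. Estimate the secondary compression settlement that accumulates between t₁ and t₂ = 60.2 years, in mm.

S_s ≈ 129 mm

Secondary compression: S_s = C_α·H/(1+e_p)·log₁₀(t₂/t₁)
S_s = 0.037×5.4/(1+0.72)×log₁₀(60.2/4.7)
    = 0.1162 × 1.107 = 0.1287 m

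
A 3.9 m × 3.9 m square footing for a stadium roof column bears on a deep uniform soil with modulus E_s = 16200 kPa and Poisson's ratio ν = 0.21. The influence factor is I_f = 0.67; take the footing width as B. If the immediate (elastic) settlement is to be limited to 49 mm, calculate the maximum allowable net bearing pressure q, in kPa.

q ≈ 318 kPa

S_e = q·B·(1−ν²)/E_s · I_f  ⇒  q = S_e·E_s / (B·(1−ν²)·I_f).
q = 0.049 × 16200 / (3.9 × 0.9559 × 0.67) = 317.8 kPa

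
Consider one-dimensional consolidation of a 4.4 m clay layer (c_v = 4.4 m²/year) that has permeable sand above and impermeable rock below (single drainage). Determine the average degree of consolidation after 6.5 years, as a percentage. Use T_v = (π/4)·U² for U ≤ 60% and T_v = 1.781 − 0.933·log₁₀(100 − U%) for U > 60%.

Drainage path length: H_d = H = 4.4 m (single drainage).
T_v = c_v·t/H_d² = 4.4×6.5/4.4² = 1.4773.
T_v = 1.4773 corresponds to the U > 60% branch:
U = 1 − 10^((1.781 − T_v)/0.933)/100 = 0.9788

U ≈ 97.9 %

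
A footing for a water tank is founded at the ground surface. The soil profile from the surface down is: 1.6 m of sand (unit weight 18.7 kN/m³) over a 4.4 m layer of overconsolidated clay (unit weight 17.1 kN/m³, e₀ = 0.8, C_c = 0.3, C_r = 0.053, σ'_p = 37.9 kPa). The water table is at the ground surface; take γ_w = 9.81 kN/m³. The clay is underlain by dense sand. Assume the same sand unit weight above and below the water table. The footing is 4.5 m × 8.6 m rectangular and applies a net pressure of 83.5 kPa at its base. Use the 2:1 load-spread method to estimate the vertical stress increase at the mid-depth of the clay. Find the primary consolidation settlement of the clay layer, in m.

Mid-depth of clay below the ground surface: z = 1.6 + 4.4/2 = 3.8 m.
Total vertical stress at mid-clay: σ_v = 18.7×1.6 + 17.1×2.2 = 67.54 kPa.
Pore pressure: u = 9.81×(3.8 − 0) = 37.278 kPa.
Initial effective stress: σ'_0 = σ_v − u = 67.54 − 37.278 = 30.262 kPa.
Stress increase at mid-clay by the 2:1 spreading method:
Δσ = qBL/((B+z)(L+z)) = 83.5×4.5×8.6/((4.5+3.8)(8.6+3.8)) = 31.398 kPa
Final effective stress: σ'_f = 30.262 + 31.398 = 61.66 kPa.
σ'_f = 61.66 > σ'_p = 37.9 kPa, so the stress path crosses the preconsolidation pressure — recompression up to σ'_p, then virgin compression beyond:
S_c = H/(1+e₀)·[C_r·log₁₀(σ'_p/σ'_0) + C_c·log₁₀(σ'_f/σ'_p)]
    = 4.4/1.8 × [0.053×log₁₀(37.9/30.262) + 0.3×log₁₀(61.66/37.9)]
    = 2.4444 × [0.0051803 + 0.063409] = 0.1677 m

S_c ≈ 0.168 m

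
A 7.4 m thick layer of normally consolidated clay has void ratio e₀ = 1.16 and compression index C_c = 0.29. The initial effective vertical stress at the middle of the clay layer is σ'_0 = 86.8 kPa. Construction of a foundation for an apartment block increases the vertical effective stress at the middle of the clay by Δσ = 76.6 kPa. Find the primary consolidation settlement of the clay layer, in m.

S_c ≈ 0.273 m

Final effective stress: σ'_f = σ'_0 + Δσ = 86.8 + 76.6 = 163.4 kPa.
Normally consolidated clay, so the full stress increment lies on the virgin compression line:
S_c = C_c·H/(1+e₀)·log₁₀(σ'_f/σ'_0) = 0.29×7.4/(1+1.16)×log₁₀(163.4/86.8)
    = 0.99352 × 0.27473 = 0.2729 m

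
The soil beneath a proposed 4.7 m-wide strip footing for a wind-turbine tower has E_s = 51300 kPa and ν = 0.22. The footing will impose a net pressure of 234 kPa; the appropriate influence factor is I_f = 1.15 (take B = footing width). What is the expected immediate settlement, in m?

S_e ≈ 0.0235 m

Immediate (elastic) settlement: S_e = q·B·(1−ν²)/E_s · I_f.
S_e = 234 × 4.7 × (1 − 0.22²) / 51300 × 1.15
    = 234 × 4.7 × 0.9516 / 51300 × 1.15
    = 0.02346 m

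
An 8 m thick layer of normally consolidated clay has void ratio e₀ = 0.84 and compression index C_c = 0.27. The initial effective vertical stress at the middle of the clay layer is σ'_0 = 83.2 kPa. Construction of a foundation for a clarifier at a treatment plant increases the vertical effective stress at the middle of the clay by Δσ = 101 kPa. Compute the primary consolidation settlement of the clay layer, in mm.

Final effective stress: σ'_f = σ'_0 + Δσ = 83.2 + 101 = 184.2 kPa.
Normally consolidated clay, so the full stress increment lies on the virgin compression line:
S_c = C_c·H/(1+e₀)·log₁₀(σ'_f/σ'_0) = 0.27×8/(1+0.84)×log₁₀(184.2/83.2)
    = 1.1739 × 0.34517 = 0.4052 m

S_c ≈ 405 mm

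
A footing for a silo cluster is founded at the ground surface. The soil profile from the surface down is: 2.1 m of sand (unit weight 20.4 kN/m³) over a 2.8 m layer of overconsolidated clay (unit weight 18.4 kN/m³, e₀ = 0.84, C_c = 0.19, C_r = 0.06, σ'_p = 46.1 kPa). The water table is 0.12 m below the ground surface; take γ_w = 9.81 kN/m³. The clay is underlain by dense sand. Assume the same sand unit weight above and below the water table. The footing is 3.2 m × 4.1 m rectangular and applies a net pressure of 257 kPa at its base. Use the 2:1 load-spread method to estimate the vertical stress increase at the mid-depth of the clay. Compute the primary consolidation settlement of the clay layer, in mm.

Mid-depth of clay below the ground surface: z = 2.1 + 2.8/2 = 3.5 m.
Total vertical stress at mid-clay: σ_v = 20.4×2.1 + 18.4×1.4 = 68.6 kPa.
Pore pressure: u = 9.81×(3.5 − 0.12) = 33.158 kPa.
Initial effective stress: σ'_0 = σ_v − u = 68.6 − 33.158 = 35.442 kPa.
Stress increase at mid-clay by the 2:1 spreading method:
Δσ = qBL/((B+z)(L+z)) = 257×3.2×4.1/((3.2+3.5)(4.1+3.5)) = 66.218 kPa
Final effective stress: σ'_f = 35.442 + 66.218 = 101.66 kPa.
σ'_f = 101.66 > σ'_p = 46.1 kPa, so the stress path crosses the preconsolidation pressure — recompression up to σ'_p, then virgin compression beyond:
S_c = H/(1+e₀)·[C_r·log₁₀(σ'_p/σ'_0) + C_c·log₁₀(σ'_f/σ'_p)]
    = 2.8/1.84 × [0.06×log₁₀(46.1/35.442) + 0.19×log₁₀(101.66/46.1)]
    = 1.5217 × [0.006851 + 0.065255] = 0.1097 m

S_c ≈ 110 mm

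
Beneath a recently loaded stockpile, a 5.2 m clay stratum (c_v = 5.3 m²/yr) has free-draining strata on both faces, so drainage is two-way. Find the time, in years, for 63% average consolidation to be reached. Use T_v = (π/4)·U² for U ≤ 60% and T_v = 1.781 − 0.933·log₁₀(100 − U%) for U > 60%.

Drainage path length: H_d = H/2 = 2.6 m (double drainage).
U > 60%: T_v = 1.781 − 0.933·log₁₀(100 − 63) = 0.31787.
t = T_v·H_d²/c_v = 0.31787×2.6²/5.3 = 0.4054 years.

t ≈ 0.405 years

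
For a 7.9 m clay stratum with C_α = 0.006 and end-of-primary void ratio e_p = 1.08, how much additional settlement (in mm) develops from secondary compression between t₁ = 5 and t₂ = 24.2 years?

S_s ≈ 15.6 mm

Secondary compression: S_s = C_α·H/(1+e_p)·log₁₀(t₂/t₁)
S_s = 0.006×7.9/(1+1.08)×log₁₀(24.2/5)
    = 0.02279 × 0.6848 = 0.01561 m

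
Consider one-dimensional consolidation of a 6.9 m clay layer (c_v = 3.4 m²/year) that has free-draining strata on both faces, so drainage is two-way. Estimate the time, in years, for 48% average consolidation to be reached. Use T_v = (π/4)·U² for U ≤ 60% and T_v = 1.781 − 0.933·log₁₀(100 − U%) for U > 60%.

Drainage path length: H_d = H/2 = 3.45 m (double drainage).
U ≤ 60%: T_v = (π/4)·U² = (π/4)×0.48² = 0.18096.
t = T_v·H_d²/c_v = 0.18096×3.45²/3.4 = 0.6335 years.

t ≈ 0.633 years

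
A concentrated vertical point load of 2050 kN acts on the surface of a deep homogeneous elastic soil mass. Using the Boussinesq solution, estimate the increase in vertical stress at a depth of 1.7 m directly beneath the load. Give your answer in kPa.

Boussinesq vertical stress below a point load on an elastic half-space:
Δσ_z = 3P/(2πz²) · [1 + (r/z)²]^(−5/2)
r/z = 0/1.7 = 0; [1+(r/z)²]^(−5/2) = 1.
Δσ_z = 3×2050/(2π×1.7²) × 1 = 338.69 × 1 = 338.7 kPa

Δσ_z ≈ 339 kPa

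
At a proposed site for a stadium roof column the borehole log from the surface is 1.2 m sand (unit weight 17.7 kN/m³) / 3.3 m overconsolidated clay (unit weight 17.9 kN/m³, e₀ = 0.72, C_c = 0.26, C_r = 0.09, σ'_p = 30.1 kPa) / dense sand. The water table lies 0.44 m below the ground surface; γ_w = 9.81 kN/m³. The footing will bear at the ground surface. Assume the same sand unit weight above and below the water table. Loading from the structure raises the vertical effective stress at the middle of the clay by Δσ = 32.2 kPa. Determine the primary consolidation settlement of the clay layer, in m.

S_c ≈ 0.155 m

Mid-depth of clay below the ground surface: z = 1.2 + 3.3/2 = 2.85 m.
Total vertical stress at mid-clay: σ_v = 17.7×1.2 + 17.9×1.65 = 50.775 kPa.
Pore pressure: u = 9.81×(2.85 − 0.44) = 23.642 kPa.
Initial effective stress: σ'_0 = σ_v − u = 50.775 − 23.642 = 27.133 kPa.
Final effective stress: σ'_f = 27.133 + 32.2 = 59.333 kPa.
σ'_f = 59.333 > σ'_p = 30.1 kPa, so the stress path crosses the preconsolidation pressure — recompression up to σ'_p, then virgin compression beyond:
S_c = H/(1+e₀)·[C_r·log₁₀(σ'_p/σ'_0) + C_c·log₁₀(σ'_f/σ'_p)]
    = 3.3/1.72 × [0.09×log₁₀(30.1/27.133) + 0.26×log₁₀(59.333/30.1)]
    = 1.9186 × [0.0040562 + 0.07663] = 0.1548 m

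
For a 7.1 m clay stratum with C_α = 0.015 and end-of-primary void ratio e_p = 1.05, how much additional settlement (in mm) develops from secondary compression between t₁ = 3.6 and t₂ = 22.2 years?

S_s ≈ 41 mm

Secondary compression: S_s = C_α·H/(1+e_p)·log₁₀(t₂/t₁)
S_s = 0.015×7.1/(1+1.05)×log₁₀(22.2/3.6)
    = 0.05195 × 0.7901 = 0.04104 m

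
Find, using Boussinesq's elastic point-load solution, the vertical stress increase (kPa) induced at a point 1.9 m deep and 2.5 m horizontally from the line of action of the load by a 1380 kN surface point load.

Boussinesq vertical stress below a point load on an elastic half-space:
Δσ_z = 3P/(2πz²) · [1 + (r/z)²]^(−5/2)
r/z = 2.5/1.9 = 1.3158; [1+(r/z)²]^(−5/2) = 0.08111.
Δσ_z = 3×1380/(2π×1.9²) × 0.08111 = 182.52 × 0.08111 = 14.8 kPa

Δσ_z ≈ 14.8 kPa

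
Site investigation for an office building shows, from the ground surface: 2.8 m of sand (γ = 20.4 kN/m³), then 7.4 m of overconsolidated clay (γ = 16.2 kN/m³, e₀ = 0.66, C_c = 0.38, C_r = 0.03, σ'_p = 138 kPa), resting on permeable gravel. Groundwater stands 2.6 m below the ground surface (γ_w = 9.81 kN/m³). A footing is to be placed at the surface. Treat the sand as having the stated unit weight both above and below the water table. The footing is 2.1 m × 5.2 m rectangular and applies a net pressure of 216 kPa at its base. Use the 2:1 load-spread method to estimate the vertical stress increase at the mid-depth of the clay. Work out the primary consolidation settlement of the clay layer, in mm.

Mid-depth of clay below the ground surface: z = 2.8 + 7.4/2 = 6.5 m.
Total vertical stress at mid-clay: σ_v = 20.4×2.8 + 16.2×3.7 = 117.06 kPa.
Pore pressure: u = 9.81×(6.5 − 2.6) = 38.259 kPa.
Initial effective stress: σ'_0 = σ_v − u = 117.06 − 38.259 = 78.801 kPa.
Stress increase at mid-clay by the 2:1 spreading method:
Δσ = qBL/((B+z)(L+z)) = 216×2.1×5.2/((2.1+6.5)(5.2+6.5)) = 23.442 kPa
Final effective stress: σ'_f = 78.801 + 23.442 = 102.24 kPa.
σ'_f = 102.24 ≤ σ'_p = 138 kPa, so the clay remains overconsolidated and only the recompression index applies:
S_c = C_r·H/(1+e₀)·log₁₀(σ'_f/σ'_0) = 0.03×7.4/1.66×log₁₀(102.24/78.801)
    = 0.13373 × 0.11309 = 0.01512 m

S_c ≈ 15.1 mm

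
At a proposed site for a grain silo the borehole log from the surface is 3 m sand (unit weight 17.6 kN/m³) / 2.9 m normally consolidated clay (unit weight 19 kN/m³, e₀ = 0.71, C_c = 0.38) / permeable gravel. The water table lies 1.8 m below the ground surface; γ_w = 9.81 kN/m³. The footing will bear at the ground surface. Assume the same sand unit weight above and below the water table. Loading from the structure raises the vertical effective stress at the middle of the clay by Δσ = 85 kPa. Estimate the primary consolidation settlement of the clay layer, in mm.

Mid-depth of clay below the ground surface: z = 3 + 2.9/2 = 4.45 m.
Total vertical stress at mid-clay: σ_v = 17.6×3 + 19×1.45 = 80.35 kPa.
Pore pressure: u = 9.81×(4.45 − 1.8) = 25.997 kPa.
Initial effective stress: σ'_0 = σ_v − u = 80.35 − 25.997 = 54.353 kPa.
Final effective stress: σ'_f = σ'_0 + Δσ = 54.353 + 85 = 139.35 kPa.
Normally consolidated clay, so the full stress increment lies on the virgin compression line:
S_c = C_c·H/(1+e₀)·log₁₀(σ'_f/σ'_0) = 0.38×2.9/(1+0.71)×log₁₀(139.35/54.353)
    = 0.64444 × 0.40888 = 0.2635 m

S_c ≈ 263 mm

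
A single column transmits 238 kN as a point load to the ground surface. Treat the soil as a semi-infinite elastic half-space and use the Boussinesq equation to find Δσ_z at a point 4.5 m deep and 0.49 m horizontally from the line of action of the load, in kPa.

Δσ_z ≈ 5.45 kPa

Boussinesq vertical stress below a point load on an elastic half-space:
Δσ_z = 3P/(2πz²) · [1 + (r/z)²]^(−5/2)
r/z = 0.49/4.5 = 0.10889; [1+(r/z)²]^(−5/2) = 0.97096.
Δσ_z = 3×238/(2π×4.5²) × 0.97096 = 5.6117 × 0.97096 = 5.449 kPa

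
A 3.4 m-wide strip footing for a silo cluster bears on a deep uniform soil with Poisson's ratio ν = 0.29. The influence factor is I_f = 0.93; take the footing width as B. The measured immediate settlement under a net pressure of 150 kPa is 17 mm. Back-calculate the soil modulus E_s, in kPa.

S_e = q·B·(1−ν²)/E_s · I_f  ⇒  E_s = q·B·(1−ν²)·I_f / S_e.
E_s = 150 × 3.4 × 0.9159 × 0.93 / 0.017 = 25550 kPa

E_s ≈ 25600 kPa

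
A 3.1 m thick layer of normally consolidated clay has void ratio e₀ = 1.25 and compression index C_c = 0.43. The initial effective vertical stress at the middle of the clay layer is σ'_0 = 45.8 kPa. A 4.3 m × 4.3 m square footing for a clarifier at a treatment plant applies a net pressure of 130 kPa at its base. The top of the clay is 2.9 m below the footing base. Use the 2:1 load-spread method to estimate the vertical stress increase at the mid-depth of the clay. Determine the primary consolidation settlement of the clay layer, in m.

Mid-depth of clay below the footing base: z = 2.9 + 3.1/2 = 4.45 m.
Stress increase at mid-clay by the 2:1 spreading method:
Δσ = qBL/((B+z)(L+z)) = 130×4.3×4.3/((4.3+4.45)(4.3+4.45)) = 31.395 kPa
Final effective stress: σ'_f = σ'_0 + Δσ = 45.8 + 31.395 = 77.195 kPa.
Normally consolidated clay, so the full stress increment lies on the virgin compression line:
S_c = C_c·H/(1+e₀)·log₁₀(σ'_f/σ'_0) = 0.43×3.1/(1+1.25)×log₁₀(77.195/45.8)
    = 0.59244 × 0.22672 = 0.1343 m

S_c ≈ 0.134 m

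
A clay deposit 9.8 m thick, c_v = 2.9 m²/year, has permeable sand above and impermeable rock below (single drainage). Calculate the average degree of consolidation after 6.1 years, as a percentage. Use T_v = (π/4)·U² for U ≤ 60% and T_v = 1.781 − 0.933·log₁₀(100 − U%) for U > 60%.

Drainage path length: H_d = H = 9.8 m (single drainage).
T_v = c_v·t/H_d² = 2.9×6.1/9.8² = 0.18419.
T_v = 0.18419 corresponds to the U ≤ 60% branch:
U = √(4T_v/π) = 0.4843

U ≈ 48.4 %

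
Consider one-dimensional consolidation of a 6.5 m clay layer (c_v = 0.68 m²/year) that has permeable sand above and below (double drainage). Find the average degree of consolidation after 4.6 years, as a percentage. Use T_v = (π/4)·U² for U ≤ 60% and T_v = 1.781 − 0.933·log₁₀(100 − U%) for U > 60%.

Drainage path length: H_d = H/2 = 3.25 m (double drainage).
T_v = c_v·t/H_d² = 0.68×4.6/3.25² = 0.29614.
T_v = 0.29614 corresponds to the U > 60% branch:
U = 1 − 10^((1.781 − T_v)/0.933)/100 = 0.6096

U ≈ 61 %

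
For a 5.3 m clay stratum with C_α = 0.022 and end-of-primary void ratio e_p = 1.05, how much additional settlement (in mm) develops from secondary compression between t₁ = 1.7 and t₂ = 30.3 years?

S_s ≈ 71.2 mm

Secondary compression: S_s = C_α·H/(1+e_p)·log₁₀(t₂/t₁)
S_s = 0.022×5.3/(1+1.05)×log₁₀(30.3/1.7)
    = 0.05688 × 1.251 = 0.07115 m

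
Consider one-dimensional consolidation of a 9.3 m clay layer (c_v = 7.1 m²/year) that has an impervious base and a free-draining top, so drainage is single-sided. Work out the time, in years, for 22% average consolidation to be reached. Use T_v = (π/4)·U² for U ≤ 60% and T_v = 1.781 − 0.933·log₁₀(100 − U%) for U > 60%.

t ≈ 0.463 years

Drainage path length: H_d = H = 9.3 m (single drainage).
U ≤ 60%: T_v = (π/4)·U² = (π/4)×0.22² = 0.038013.
t = T_v·H_d²/c_v = 0.038013×9.3²/7.1 = 0.4631 years.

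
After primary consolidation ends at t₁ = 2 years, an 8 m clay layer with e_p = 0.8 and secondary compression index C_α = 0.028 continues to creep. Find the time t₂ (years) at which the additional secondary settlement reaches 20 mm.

t₂ ≈ 2.9 years

S_s = C_α·H/(1+e_p)·log₁₀(t₂/t₁) ⇒ log₁₀(t₂/t₁) = S_s·(1+e_p)/(C_α·H).
log₁₀(t₂/t₁) = 0.02 × (1+0.8) / (0.028×8) = 0.1607
t₂ = t₁ × 10^0.1607 = 2 × 1.448 = 2.896 years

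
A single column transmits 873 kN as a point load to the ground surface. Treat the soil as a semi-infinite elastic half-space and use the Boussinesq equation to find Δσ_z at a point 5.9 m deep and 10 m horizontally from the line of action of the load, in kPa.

Δσ_z ≈ 0.406 kPa

Boussinesq vertical stress below a point load on an elastic half-space:
Δσ_z = 3P/(2πz²) · [1 + (r/z)²]^(−5/2)
r/z = 10/5.9 = 1.6949; [1+(r/z)²]^(−5/2) = 0.033881.
Δσ_z = 3×873/(2π×5.9²) × 0.033881 = 11.974 × 0.033881 = 0.4057 kPa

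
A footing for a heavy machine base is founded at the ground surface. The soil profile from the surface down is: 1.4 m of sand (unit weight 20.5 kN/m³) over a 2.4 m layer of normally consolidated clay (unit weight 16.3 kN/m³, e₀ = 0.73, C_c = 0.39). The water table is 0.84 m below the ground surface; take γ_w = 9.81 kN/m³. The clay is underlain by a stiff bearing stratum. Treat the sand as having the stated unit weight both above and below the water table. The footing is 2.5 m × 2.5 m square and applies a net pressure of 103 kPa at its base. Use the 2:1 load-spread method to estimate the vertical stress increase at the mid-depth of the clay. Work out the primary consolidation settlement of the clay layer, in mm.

S_c ≈ 138 mm

Mid-depth of clay below the ground surface: z = 1.4 + 2.4/2 = 2.6 m.
Total vertical stress at mid-clay: σ_v = 20.5×1.4 + 16.3×1.2 = 48.26 kPa.
Pore pressure: u = 9.81×(2.6 − 0.84) = 17.266 kPa.
Initial effective stress: σ'_0 = σ_v − u = 48.26 − 17.266 = 30.994 kPa.
Stress increase at mid-clay by the 2:1 spreading method:
Δσ = qBL/((B+z)(L+z)) = 103×2.5×2.5/((2.5+2.6)(2.5+2.6)) = 24.75 kPa
Final effective stress: σ'_f = σ'_0 + Δσ = 30.994 + 24.75 = 55.744 kPa.
Normally consolidated clay, so the full stress increment lies on the virgin compression line:
S_c = C_c·H/(1+e₀)·log₁₀(σ'_f/σ'_0) = 0.39×2.4/(1+0.73)×log₁₀(55.744/30.994)
    = 0.54104 × 0.25492 = 0.1379 m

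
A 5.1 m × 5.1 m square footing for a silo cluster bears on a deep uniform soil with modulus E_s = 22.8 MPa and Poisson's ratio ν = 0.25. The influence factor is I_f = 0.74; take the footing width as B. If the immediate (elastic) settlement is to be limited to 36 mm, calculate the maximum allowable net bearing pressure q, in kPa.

E_s = 22.8 MPa = 22800 kPa.
S_e = q·B·(1−ν²)/E_s · I_f  ⇒  q = S_e·E_s / (B·(1−ν²)·I_f).
q = 0.036 × 22800 / (5.1 × 0.9375 × 0.74) = 232 kPa

q ≈ 232 kPa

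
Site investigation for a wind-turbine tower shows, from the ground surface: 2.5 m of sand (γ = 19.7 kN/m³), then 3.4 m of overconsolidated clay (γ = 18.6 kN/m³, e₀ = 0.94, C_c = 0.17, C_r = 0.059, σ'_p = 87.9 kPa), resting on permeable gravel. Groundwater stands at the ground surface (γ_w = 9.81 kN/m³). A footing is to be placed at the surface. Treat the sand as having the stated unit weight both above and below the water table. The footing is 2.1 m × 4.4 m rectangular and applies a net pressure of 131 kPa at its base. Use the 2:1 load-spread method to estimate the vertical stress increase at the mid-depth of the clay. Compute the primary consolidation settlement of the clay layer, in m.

S_c ≈ 0.0201 m

Mid-depth of clay below the ground surface: z = 2.5 + 3.4/2 = 4.2 m.
Total vertical stress at mid-clay: σ_v = 19.7×2.5 + 18.6×1.7 = 80.87 kPa.
Pore pressure: u = 9.81×(4.2 − 0) = 41.202 kPa.
Initial effective stress: σ'_0 = σ_v − u = 80.87 − 41.202 = 39.668 kPa.
Stress increase at mid-clay by the 2:1 spreading method:
Δσ = qBL/((B+z)(L+z)) = 131×2.1×4.4/((2.1+4.2)(4.4+4.2)) = 22.341 kPa
Final effective stress: σ'_f = 39.668 + 22.341 = 62.009 kPa.
σ'_f = 62.009 ≤ σ'_p = 87.9 kPa, so the clay remains overconsolidated and only the recompression index applies:
S_c = C_r·H/(1+e₀)·log₁₀(σ'_f/σ'_0) = 0.059×3.4/1.94×log₁₀(62.009/39.668)
    = 0.1034 × 0.19401 = 0.02006 m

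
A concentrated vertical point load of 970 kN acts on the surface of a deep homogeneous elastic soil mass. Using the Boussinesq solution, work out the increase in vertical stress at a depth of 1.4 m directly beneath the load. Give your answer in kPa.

Boussinesq vertical stress below a point load on an elastic half-space:
Δσ_z = 3P/(2πz²) · [1 + (r/z)²]^(−5/2)
r/z = 0/1.4 = 0; [1+(r/z)²]^(−5/2) = 1.
Δσ_z = 3×970/(2π×1.4²) × 1 = 236.3 × 1 = 236.3 kPa

Δσ_z ≈ 236 kPa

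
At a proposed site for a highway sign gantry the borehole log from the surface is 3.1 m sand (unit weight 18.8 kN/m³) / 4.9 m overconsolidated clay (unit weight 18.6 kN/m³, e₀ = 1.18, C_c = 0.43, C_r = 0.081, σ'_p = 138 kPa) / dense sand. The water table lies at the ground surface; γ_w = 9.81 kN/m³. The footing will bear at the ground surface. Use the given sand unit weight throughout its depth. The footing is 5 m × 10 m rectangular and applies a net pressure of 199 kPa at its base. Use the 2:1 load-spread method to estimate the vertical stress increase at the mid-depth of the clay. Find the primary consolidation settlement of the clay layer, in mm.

Mid-depth of clay below the ground surface: z = 3.1 + 4.9/2 = 5.55 m.
Total vertical stress at mid-clay: σ_v = 18.8×3.1 + 18.6×2.45 = 103.85 kPa.
Pore pressure: u = 9.81×(5.55 − 0) = 54.446 kPa.
Initial effective stress: σ'_0 = σ_v − u = 103.85 − 54.446 = 49.404 kPa.
Stress increase at mid-clay by the 2:1 spreading method:
Δσ = qBL/((B+z)(L+z)) = 199×5×10/((5+5.55)(10+5.55)) = 60.651 kPa
Final effective stress: σ'_f = 49.404 + 60.651 = 110.06 kPa.
σ'_f = 110.06 ≤ σ'_p = 138 kPa, so the clay remains overconsolidated and only the recompression index applies:
S_c = C_r·H/(1+e₀)·log₁₀(σ'_f/σ'_0) = 0.081×4.9/2.18×log₁₀(110.06/49.404)
    = 0.18206 × 0.34787 = 0.06333 m

S_c ≈ 63.3 mm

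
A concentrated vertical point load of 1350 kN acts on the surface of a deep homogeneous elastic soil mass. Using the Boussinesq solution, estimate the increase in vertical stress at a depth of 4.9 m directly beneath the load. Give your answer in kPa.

Δσ_z ≈ 26.8 kPa

Boussinesq vertical stress below a point load on an elastic half-space:
Δσ_z = 3P/(2πz²) · [1 + (r/z)²]^(−5/2)
r/z = 0/4.9 = 0; [1+(r/z)²]^(−5/2) = 1.
Δσ_z = 3×1350/(2π×4.9²) × 1 = 26.846 × 1 = 26.85 kPa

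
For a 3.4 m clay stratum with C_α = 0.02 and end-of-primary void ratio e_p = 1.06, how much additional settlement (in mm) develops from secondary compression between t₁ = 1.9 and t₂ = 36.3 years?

Secondary compression: S_s = C_α·H/(1+e_p)·log₁₀(t₂/t₁)
S_s = 0.02×3.4/(1+1.06)×log₁₀(36.3/1.9)
    = 0.03301 × 1.281 = 0.04229 m

S_s ≈ 42.3 mm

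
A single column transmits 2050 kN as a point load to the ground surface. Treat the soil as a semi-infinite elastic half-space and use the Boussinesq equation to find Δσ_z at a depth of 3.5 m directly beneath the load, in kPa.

Δσ_z ≈ 79.9 kPa

Boussinesq vertical stress below a point load on an elastic half-space:
Δσ_z = 3P/(2πz²) · [1 + (r/z)²]^(−5/2)
r/z = 0/3.5 = 0; [1+(r/z)²]^(−5/2) = 1.
Δσ_z = 3×2050/(2π×3.5²) × 1 = 79.902 × 1 = 79.9 kPa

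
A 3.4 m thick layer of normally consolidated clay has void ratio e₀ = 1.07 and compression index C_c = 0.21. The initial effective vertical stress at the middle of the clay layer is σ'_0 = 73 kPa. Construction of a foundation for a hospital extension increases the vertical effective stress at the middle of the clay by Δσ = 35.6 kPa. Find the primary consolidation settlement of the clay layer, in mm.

Final effective stress: σ'_f = σ'_0 + Δσ = 73 + 35.6 = 108.6 kPa.
Normally consolidated clay, so the full stress increment lies on the virgin compression line:
S_c = C_c·H/(1+e₀)·log₁₀(σ'_f/σ'_0) = 0.21×3.4/(1+1.07)×log₁₀(108.6/73)
    = 0.34493 × 0.17251 = 0.0595 m

S_c ≈ 59.5 mm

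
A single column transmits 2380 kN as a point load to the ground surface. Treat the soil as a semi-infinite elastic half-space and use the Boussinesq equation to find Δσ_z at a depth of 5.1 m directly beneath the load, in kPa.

Δσ_z ≈ 43.7 kPa

Boussinesq vertical stress below a point load on an elastic half-space:
Δσ_z = 3P/(2πz²) · [1 + (r/z)²]^(−5/2)
r/z = 0/5.1 = 0; [1+(r/z)²]^(−5/2) = 1.
Δσ_z = 3×2380/(2π×5.1²) × 1 = 43.69 × 1 = 43.69 kPa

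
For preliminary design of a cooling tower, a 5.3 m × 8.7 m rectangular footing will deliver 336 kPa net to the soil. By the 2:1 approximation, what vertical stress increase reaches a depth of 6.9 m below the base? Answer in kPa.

Δσ_z ≈ 81.4 kPa

By the 2:1 method the load spreads at 1 horizontal : 2 vertical, so at depth z the loaded area has grown by z in each plan dimension:
Δσ = qBL/((B+z)(L+z)) = 336×5.3×8.7/((5.3+6.9)(8.7+6.9)) = 81.405 kPa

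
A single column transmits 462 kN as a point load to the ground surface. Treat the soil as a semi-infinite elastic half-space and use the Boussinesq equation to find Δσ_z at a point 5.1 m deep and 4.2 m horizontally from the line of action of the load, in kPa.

Boussinesq vertical stress below a point load on an elastic half-space:
Δσ_z = 3P/(2πz²) · [1 + (r/z)²]^(−5/2)
r/z = 4.2/5.1 = 0.82353; [1+(r/z)²]^(−5/2) = 0.27409.
Δσ_z = 3×462/(2π×5.1²) × 0.27409 = 8.4809 × 0.27409 = 2.325 kPa

Δσ_z ≈ 2.32 kPa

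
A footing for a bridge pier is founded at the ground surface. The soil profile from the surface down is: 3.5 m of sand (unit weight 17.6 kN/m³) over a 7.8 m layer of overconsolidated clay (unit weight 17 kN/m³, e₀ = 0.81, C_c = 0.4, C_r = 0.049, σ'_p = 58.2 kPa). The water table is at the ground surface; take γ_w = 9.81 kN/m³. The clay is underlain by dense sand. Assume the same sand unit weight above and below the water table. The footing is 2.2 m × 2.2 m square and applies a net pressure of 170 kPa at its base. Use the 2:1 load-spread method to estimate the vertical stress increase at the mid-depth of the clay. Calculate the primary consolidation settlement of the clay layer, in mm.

Mid-depth of clay below the ground surface: z = 3.5 + 7.8/2 = 7.4 m.
Total vertical stress at mid-clay: σ_v = 17.6×3.5 + 17×3.9 = 127.9 kPa.
Pore pressure: u = 9.81×(7.4 − 0) = 72.594 kPa.
Initial effective stress: σ'_0 = σ_v − u = 127.9 − 72.594 = 55.306 kPa.
Stress increase at mid-clay by the 2:1 spreading method:
Δσ = qBL/((B+z)(L+z)) = 170×2.2×2.2/((2.2+7.4)(2.2+7.4)) = 8.928 kPa
Final effective stress: σ'_f = 55.306 + 8.928 = 64.234 kPa.
σ'_f = 64.234 > σ'_p = 58.2 kPa, so the stress path crosses the preconsolidation pressure — recompression up to σ'_p, then virgin compression beyond:
S_c = H/(1+e₀)·[C_r·log₁₀(σ'_p/σ'_0) + C_c·log₁₀(σ'_f/σ'_p)]
    = 7.8/1.81 × [0.049×log₁₀(58.2/55.306) + 0.4×log₁₀(64.234/58.2)]
    = 4.3094 × [0.0010854 + 0.017137] = 0.07853 m

S_c ≈ 78.5 mm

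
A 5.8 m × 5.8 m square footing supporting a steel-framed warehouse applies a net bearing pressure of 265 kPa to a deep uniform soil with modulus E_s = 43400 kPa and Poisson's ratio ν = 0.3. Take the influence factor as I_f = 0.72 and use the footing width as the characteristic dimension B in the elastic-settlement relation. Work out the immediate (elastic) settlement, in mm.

S_e ≈ 23.2 mm

Immediate (elastic) settlement: S_e = q·B·(1−ν²)/E_s · I_f.
S_e = 265 × 5.8 × (1 − 0.3²) / 43400 × 0.72
    = 265 × 5.8 × 0.91 / 43400 × 0.72
    = 0.0232 m = 23.2 mm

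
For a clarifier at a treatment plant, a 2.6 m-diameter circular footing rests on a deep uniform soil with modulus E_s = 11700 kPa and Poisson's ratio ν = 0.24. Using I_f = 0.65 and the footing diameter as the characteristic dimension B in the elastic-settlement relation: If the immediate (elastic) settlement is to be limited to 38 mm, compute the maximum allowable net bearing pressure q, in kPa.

S_e = q·B·(1−ν²)/E_s · I_f  ⇒  q = S_e·E_s / (B·(1−ν²)·I_f).
q = 0.038 × 11700 / (2.6 × 0.9424 × 0.65) = 279.2 kPa

q ≈ 279 kPa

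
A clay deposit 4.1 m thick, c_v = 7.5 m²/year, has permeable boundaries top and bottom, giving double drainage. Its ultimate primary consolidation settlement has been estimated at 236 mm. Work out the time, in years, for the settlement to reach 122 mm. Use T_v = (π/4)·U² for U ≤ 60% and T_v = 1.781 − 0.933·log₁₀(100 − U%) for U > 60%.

Drainage path length: H_d = H/2 = 2.05 m (double drainage).
U = S(t)/S_ult = 122/236 = 0.5169.
U ≤ 60%: T_v = (π/4)·U² = (π/4)×0.51695² = 0.20989.
t = T_v·H_d²/c_v = 0.20989×2.05²/7.5 = 0.1176 years.

t ≈ 0.118 years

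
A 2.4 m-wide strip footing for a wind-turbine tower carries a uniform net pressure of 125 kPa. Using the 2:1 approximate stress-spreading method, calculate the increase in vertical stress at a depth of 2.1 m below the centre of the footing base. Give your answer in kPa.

By the 2:1 method the load spreads at 1 horizontal : 2 vertical, so at depth z the loaded area has grown by z in each plan dimension:
Δσ = qB/(B+z) = 125×2.4/(2.4+2.1) = 66.667 kPa

Δσ_z ≈ 66.7 kPa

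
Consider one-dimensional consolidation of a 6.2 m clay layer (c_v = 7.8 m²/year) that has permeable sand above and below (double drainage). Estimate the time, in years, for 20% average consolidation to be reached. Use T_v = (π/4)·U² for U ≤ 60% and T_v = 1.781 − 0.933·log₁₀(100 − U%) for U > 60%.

Drainage path length: H_d = H/2 = 3.1 m (double drainage).
U ≤ 60%: T_v = (π/4)·U² = (π/4)×0.2² = 0.031416.
t = T_v·H_d²/c_v = 0.031416×3.1²/7.8 = 0.03871 years.

t ≈ 0.0387 years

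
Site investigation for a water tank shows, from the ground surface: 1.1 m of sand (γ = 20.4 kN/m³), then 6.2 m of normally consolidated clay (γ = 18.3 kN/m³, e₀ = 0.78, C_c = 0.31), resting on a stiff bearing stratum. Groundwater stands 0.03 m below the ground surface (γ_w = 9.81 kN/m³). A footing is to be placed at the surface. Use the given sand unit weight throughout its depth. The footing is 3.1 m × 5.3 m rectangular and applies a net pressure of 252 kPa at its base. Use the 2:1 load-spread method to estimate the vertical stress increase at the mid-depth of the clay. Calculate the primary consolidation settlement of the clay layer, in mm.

Mid-depth of clay below the ground surface: z = 1.1 + 6.2/2 = 4.2 m.
Total vertical stress at mid-clay: σ_v = 20.4×1.1 + 18.3×3.1 = 79.17 kPa.
Pore pressure: u = 9.81×(4.2 − 0.03) = 40.908 kPa.
Initial effective stress: σ'_0 = σ_v − u = 79.17 − 40.908 = 38.262 kPa.
Stress increase at mid-clay by the 2:1 spreading method:
Δσ = qBL/((B+z)(L+z)) = 252×3.1×5.3/((3.1+4.2)(5.3+4.2)) = 59.702 kPa
Final effective stress: σ'_f = σ'_0 + Δσ = 38.262 + 59.702 = 97.964 kPa.
Normally consolidated clay, so the full stress increment lies on the virgin compression line:
S_c = C_c·H/(1+e₀)·log₁₀(σ'_f/σ'_0) = 0.31×6.2/(1+0.78)×log₁₀(97.964/38.262)
    = 1.0798 × 0.4083 = 0.4409 m

S_c ≈ 441 mm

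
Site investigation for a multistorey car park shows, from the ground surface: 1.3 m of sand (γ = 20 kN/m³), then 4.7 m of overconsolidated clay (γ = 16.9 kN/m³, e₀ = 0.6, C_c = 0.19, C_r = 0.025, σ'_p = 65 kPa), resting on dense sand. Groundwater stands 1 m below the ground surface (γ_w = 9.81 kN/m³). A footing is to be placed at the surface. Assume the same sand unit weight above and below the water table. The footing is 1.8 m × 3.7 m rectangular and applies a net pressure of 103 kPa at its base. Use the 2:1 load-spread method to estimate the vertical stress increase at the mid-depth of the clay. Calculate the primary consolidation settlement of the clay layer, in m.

Mid-depth of clay below the ground surface: z = 1.3 + 4.7/2 = 3.65 m.
Total vertical stress at mid-clay: σ_v = 20×1.3 + 16.9×2.35 = 65.715 kPa.
Pore pressure: u = 9.81×(3.65 − 1) = 25.997 kPa.
Initial effective stress: σ'_0 = σ_v − u = 65.715 − 25.997 = 39.718 kPa.
Stress increase at mid-clay by the 2:1 spreading method:
Δσ = qBL/((B+z)(L+z)) = 103×1.8×3.7/((1.8+3.65)(3.7+3.65)) = 17.125 kPa
Final effective stress: σ'_f = 39.718 + 17.125 = 56.843 kPa.
σ'_f = 56.843 ≤ σ'_p = 65 kPa, so the clay remains overconsolidated and only the recompression index applies:
S_c = C_r·H/(1+e₀)·log₁₀(σ'_f/σ'_0) = 0.025×4.7/1.6×log₁₀(56.843/39.718)
    = 0.073438 × 0.15569 = 0.01143 m

S_c ≈ 0.0114 m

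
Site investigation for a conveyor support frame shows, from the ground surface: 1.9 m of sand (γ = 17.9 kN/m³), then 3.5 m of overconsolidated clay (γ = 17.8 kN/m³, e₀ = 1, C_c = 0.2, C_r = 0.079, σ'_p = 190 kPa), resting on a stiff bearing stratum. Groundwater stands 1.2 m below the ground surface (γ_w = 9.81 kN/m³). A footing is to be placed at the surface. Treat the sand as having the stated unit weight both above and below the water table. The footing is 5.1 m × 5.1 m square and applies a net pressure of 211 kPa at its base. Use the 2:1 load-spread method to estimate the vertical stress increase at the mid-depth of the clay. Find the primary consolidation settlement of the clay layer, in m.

S_c ≈ 0.0606 m

Mid-depth of clay below the ground surface: z = 1.9 + 3.5/2 = 3.65 m.
Total vertical stress at mid-clay: σ_v = 17.9×1.9 + 17.8×1.75 = 65.16 kPa.
Pore pressure: u = 9.81×(3.65 − 1.2) = 24.035 kPa.
Initial effective stress: σ'_0 = σ_v − u = 65.16 − 24.035 = 41.125 kPa.
Stress increase at mid-clay by the 2:1 spreading method:
Δσ = qBL/((B+z)(L+z)) = 211×5.1×5.1/((5.1+3.65)(5.1+3.65)) = 71.681 kPa
Final effective stress: σ'_f = 41.125 + 71.681 = 112.81 kPa.
σ'_f = 112.81 ≤ σ'_p = 190 kPa, so the clay remains overconsolidated and only the recompression index applies:
S_c = C_r·H/(1+e₀)·log₁₀(σ'_f/σ'_0) = 0.079×3.5/2×log₁₀(112.81/41.125)
    = 0.13825 × 0.43824 = 0.06059 m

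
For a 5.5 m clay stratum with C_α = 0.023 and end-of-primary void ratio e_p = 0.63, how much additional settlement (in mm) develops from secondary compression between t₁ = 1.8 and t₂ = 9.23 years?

S_s ≈ 55.1 mm

Secondary compression: S_s = C_α·H/(1+e_p)·log₁₀(t₂/t₁)
S_s = 0.023×5.5/(1+0.63)×log₁₀(9.23/1.8)
    = 0.07761 × 0.7099 = 0.0551 m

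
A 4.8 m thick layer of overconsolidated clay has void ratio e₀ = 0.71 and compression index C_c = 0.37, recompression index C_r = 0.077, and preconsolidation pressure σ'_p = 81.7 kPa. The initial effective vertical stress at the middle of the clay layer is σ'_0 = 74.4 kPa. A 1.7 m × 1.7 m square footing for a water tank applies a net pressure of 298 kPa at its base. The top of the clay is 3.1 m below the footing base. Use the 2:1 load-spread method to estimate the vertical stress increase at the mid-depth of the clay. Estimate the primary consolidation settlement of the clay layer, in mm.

Mid-depth of clay below the footing base: z = 3.1 + 4.8/2 = 5.5 m.
Stress increase at mid-clay by the 2:1 spreading method:
Δσ = qBL/((B+z)(L+z)) = 298×1.7×1.7/((1.7+5.5)(1.7+5.5)) = 16.613 kPa
Final effective stress: σ'_f = 74.4 + 16.613 = 91.013 kPa.
σ'_f = 91.013 > σ'_p = 81.7 kPa, so the stress path crosses the preconsolidation pressure — recompression up to σ'_p, then virgin compression beyond:
S_c = H/(1+e₀)·[C_r·log₁₀(σ'_p/σ'_0) + C_c·log₁₀(σ'_f/σ'_p)]
    = 4.8/1.71 × [0.077×log₁₀(81.7/74.4) + 0.37×log₁₀(91.013/81.7)]
    = 2.807 × [0.00313 + 0.017346] = 0.05748 m

S_c ≈ 57.5 mm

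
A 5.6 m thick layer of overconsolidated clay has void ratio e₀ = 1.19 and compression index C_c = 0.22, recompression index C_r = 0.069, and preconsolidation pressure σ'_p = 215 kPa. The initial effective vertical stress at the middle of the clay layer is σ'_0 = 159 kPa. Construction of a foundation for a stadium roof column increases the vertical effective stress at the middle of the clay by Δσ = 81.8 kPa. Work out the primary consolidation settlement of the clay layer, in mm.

Final effective stress: σ'_f = 159 + 81.8 = 240.8 kPa.
σ'_f = 240.8 > σ'_p = 215 kPa, so the stress path crosses the preconsolidation pressure — recompression up to σ'_p, then virgin compression beyond:
S_c = H/(1+e₀)·[C_r·log₁₀(σ'_p/σ'_0) + C_c·log₁₀(σ'_f/σ'_p)]
    = 5.6/2.19 × [0.069×log₁₀(215/159) + 0.22×log₁₀(240.8/215)]
    = 2.5571 × [0.0090419 + 0.010828] = 0.05081 m

S_c ≈ 50.8 mm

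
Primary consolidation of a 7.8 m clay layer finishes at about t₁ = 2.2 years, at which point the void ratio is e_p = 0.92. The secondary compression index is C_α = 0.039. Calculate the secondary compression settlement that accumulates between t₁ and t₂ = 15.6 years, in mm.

S_s ≈ 135 mm

Secondary compression: S_s = C_α·H/(1+e_p)·log₁₀(t₂/t₁)
S_s = 0.039×7.8/(1+0.92)×log₁₀(15.6/2.2)
    = 0.1584 × 0.8507 = 0.1348 m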